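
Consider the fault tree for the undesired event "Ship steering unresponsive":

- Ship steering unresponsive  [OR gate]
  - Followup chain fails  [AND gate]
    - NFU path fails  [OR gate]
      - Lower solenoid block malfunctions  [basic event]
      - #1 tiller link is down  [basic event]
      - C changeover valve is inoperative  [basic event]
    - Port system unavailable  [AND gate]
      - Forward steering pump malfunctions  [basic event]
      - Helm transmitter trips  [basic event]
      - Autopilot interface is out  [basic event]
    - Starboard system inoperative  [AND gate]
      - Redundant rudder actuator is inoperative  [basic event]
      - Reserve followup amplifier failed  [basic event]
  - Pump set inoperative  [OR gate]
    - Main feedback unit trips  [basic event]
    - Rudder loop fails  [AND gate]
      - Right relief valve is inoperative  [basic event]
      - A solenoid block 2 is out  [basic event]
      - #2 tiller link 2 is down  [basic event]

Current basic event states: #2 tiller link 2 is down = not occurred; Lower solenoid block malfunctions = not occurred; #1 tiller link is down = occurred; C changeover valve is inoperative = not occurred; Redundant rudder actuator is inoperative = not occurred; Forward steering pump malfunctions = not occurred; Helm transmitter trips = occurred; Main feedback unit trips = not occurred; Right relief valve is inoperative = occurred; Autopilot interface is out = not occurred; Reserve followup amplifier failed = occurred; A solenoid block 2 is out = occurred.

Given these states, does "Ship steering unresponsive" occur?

No

NFU path fails [OR]: Lower solenoid block malfunctions=not, #1 tiller link is down=occurs, C changeover valve is inoperative=not → at least one input occurs → occurs.
Port system unavailable [AND]: Forward steering pump malfunctions=not, Helm transmitter trips=occurs, Autopilot interface is out=not → not all inputs occur → does not occur.
Starboard system inoperative [AND]: Redundant rudder actuator is inoperative=not, Reserve followup amplifier failed=occurs → not all inputs occur → does not occur.
Followup chain fails [AND]: NFU path fails=occurs, Port system unavailable=not, Starboard system inoperative=not → not all inputs occur → does not occur.
Rudder loop fails [AND]: Right relief valve is inoperative=occurs, A solenoid block 2 is out=occurs, #2 tiller link 2 is down=not → not all inputs occur → does not occur.
Pump set inoperative [OR]: Main feedback unit trips=not, Rudder loop fails=not → no input occurs → does not occur.
Ship steering unresponsive [OR]: Followup chain fails=not, Pump set inoperative=not → no input occurs → does not occur.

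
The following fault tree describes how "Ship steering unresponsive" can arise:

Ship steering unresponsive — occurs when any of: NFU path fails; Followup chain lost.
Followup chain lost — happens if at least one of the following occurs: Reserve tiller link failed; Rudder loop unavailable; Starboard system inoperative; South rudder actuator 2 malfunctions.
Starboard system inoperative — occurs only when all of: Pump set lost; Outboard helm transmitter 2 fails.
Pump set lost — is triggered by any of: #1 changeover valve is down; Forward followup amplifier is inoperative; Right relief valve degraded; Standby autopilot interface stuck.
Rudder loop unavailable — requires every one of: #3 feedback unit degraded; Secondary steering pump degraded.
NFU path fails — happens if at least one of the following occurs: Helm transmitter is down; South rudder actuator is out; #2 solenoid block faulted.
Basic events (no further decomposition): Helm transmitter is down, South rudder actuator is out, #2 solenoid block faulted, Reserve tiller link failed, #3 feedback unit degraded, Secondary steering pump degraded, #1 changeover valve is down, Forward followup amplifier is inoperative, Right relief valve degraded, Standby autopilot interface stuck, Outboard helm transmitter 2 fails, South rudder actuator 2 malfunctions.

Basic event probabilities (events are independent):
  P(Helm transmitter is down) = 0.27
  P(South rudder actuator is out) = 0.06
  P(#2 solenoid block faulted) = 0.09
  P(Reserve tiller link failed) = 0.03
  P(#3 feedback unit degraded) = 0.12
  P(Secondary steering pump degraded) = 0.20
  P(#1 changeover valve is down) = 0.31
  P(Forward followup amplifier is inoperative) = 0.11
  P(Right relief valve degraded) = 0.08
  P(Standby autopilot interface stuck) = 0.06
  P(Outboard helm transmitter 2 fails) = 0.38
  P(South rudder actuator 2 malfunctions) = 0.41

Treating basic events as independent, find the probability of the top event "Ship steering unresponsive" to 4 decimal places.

0.7134

P(NFU path fails) [OR] = 1 − (1−0.27) × (1−0.06) × (1−0.09) = 0.375558
P(Rudder loop unavailable) [AND] = 0.12 × 0.20 = 0.024000
P(Pump set lost) [OR] = 1 − (1−0.31) × (1−0.11) × (1−0.08) × (1−0.06) = 0.468926
P(Starboard system inoperative) [AND] = 0.468926 × 0.38 = 0.178192
P(Followup chain lost) [OR] = 1 − (1−0.03) × (1−0.024000) × (1−0.178192) × (1−0.41) = 0.540967
P(Ship steering unresponsive) [OR] = 1 − (1−0.375558) × (1−0.540967) = 0.713361
Rounded to 4 decimal places: P(Ship steering unresponsive) ≈ 0.7134.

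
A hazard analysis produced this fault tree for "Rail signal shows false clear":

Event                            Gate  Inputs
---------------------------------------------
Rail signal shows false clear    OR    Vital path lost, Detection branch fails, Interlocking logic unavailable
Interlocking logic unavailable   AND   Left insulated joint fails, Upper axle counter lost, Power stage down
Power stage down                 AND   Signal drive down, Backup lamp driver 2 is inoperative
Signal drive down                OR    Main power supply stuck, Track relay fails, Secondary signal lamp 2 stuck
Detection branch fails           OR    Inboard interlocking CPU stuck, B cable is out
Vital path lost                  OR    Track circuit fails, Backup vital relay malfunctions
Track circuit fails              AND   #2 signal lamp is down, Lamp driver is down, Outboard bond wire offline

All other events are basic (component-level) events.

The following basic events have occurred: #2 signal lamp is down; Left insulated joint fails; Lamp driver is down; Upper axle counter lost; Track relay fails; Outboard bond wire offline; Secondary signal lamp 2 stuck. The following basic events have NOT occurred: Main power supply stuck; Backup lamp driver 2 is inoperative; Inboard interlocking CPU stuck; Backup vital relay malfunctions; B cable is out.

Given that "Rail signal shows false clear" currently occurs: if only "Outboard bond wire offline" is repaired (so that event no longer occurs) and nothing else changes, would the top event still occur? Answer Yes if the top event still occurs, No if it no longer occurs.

Counterfactual: set "Outboard bond wire offline" to not occurred.
Track circuit fails [AND]: #2 signal lamp is down=occurs, Lamp driver is down=occurs, Outboard bond wire offline=not → not all inputs occur → does not occur.
Vital path lost [OR]: Track circuit fails=not, Backup vital relay malfunctions=not → no input occurs → does not occur.
Detection branch fails [OR]: Inboard interlocking CPU stuck=not, B cable is out=not → no input occurs → does not occur.
Signal drive down [OR]: Main power supply stuck=not, Track relay fails=occurs, Secondary signal lamp 2 stuck=occurs → at least one input occurs → occurs.
Power stage down [AND]: Signal drive down=occurs, Backup lamp driver 2 is inoperative=not → not all inputs occur → does not occur.
Interlocking logic unavailable [AND]: Left insulated joint fails=occurs, Upper axle counter lost=occurs, Power stage down=not → not all inputs occur → does not occur.
Rail signal shows false clear [OR]: Vital path lost=not, Detection branch fails=not, Interlocking logic unavailable=not → no input occurs → does not occur.

No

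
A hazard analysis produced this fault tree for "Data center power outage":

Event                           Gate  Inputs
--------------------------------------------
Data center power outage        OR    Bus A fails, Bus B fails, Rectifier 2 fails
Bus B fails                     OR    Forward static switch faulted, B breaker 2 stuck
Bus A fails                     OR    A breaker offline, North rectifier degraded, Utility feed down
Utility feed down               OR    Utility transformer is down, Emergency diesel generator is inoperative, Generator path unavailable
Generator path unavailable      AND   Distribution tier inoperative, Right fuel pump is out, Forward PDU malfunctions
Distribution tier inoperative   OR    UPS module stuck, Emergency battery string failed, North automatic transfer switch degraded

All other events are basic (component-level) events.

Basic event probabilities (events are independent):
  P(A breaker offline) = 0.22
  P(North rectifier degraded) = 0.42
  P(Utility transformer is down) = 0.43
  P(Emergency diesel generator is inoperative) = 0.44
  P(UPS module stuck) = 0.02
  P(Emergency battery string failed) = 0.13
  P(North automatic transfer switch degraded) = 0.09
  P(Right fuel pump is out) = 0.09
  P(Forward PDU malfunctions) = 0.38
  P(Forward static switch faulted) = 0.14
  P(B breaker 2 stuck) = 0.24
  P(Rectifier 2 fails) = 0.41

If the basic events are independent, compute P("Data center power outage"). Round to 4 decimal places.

0.9447

P(Distribution tier inoperative) [OR] = 1 − (1−0.02) × (1−0.13) × (1−0.09) = 0.224134
P(Generator path unavailable) [AND] = 0.224134 × 0.09 × 0.38 = 0.007665
P(Utility feed down) [OR] = 1 − (1−0.43) × (1−0.44) × (1−0.007665) = 0.683247
P(Bus A fails) [OR] = 1 − (1−0.22) × (1−0.42) × (1−0.683247) = 0.856701
P(Bus B fails) [OR] = 1 − (1−0.14) × (1−0.24) = 0.346400
P(Data center power outage) [OR] = 1 − (1−0.856701) × (1−0.346400) × (1−0.41) = 0.944740
Rounded to 4 decimal places: P(Data center power outage) ≈ 0.9447.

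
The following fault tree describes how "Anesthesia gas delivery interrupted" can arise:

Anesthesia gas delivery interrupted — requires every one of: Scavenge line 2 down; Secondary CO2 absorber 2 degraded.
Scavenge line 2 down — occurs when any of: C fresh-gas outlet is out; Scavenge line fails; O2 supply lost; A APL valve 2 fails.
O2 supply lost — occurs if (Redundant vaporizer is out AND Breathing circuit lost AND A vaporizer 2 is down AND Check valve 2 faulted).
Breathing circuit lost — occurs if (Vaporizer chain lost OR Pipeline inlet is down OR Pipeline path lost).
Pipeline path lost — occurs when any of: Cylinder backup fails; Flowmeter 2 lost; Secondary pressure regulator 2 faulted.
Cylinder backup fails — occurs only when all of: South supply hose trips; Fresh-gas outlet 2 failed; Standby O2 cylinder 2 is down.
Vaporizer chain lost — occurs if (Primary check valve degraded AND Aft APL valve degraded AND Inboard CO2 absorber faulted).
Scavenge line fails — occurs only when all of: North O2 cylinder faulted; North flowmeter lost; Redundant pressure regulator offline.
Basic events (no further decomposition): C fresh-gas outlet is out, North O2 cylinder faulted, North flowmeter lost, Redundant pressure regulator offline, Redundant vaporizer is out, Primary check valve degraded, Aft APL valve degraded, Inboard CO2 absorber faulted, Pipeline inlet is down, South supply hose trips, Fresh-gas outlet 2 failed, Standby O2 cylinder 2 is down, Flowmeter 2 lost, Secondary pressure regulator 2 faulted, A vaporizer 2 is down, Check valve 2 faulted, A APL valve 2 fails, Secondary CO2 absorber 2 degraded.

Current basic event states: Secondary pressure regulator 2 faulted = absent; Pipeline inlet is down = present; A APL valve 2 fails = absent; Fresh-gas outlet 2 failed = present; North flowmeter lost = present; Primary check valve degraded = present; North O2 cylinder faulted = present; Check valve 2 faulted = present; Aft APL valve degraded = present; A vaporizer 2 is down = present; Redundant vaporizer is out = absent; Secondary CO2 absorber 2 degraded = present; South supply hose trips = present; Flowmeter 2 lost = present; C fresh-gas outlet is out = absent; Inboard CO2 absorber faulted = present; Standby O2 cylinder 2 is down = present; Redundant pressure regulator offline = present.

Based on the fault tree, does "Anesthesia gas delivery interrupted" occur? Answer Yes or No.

Yes

Scavenge line fails [AND]: North O2 cylinder faulted=occurs, North flowmeter lost=occurs, Redundant pressure regulator offline=occurs → all inputs occur → occurs.
Vaporizer chain lost [AND]: Primary check valve degraded=occurs, Aft APL valve degraded=occurs, Inboard CO2 absorber faulted=occurs → all inputs occur → occurs.
Cylinder backup fails [AND]: South supply hose trips=occurs, Fresh-gas outlet 2 failed=occurs, Standby O2 cylinder 2 is down=occurs → all inputs occur → occurs.
Pipeline path lost [OR]: Cylinder backup fails=occurs, Flowmeter 2 lost=occurs, Secondary pressure regulator 2 faulted=not → at least one input occurs → occurs.
Breathing circuit lost [OR]: Vaporizer chain lost=occurs, Pipeline inlet is down=occurs, Pipeline path lost=occurs → at least one input occurs → occurs.
O2 supply lost [AND]: Redundant vaporizer is out=not, Breathing circuit lost=occurs, A vaporizer 2 is down=occurs, Check valve 2 faulted=occurs → not all inputs occur → does not occur.
Scavenge line 2 down [OR]: C fresh-gas outlet is out=not, Scavenge line fails=occurs, O2 supply lost=not, A APL valve 2 fails=not → at least one input occurs → occurs.
Anesthesia gas delivery interrupted [AND]: Scavenge line 2 down=occurs, Secondary CO2 absorber 2 degraded=occurs → all inputs occur → occurs.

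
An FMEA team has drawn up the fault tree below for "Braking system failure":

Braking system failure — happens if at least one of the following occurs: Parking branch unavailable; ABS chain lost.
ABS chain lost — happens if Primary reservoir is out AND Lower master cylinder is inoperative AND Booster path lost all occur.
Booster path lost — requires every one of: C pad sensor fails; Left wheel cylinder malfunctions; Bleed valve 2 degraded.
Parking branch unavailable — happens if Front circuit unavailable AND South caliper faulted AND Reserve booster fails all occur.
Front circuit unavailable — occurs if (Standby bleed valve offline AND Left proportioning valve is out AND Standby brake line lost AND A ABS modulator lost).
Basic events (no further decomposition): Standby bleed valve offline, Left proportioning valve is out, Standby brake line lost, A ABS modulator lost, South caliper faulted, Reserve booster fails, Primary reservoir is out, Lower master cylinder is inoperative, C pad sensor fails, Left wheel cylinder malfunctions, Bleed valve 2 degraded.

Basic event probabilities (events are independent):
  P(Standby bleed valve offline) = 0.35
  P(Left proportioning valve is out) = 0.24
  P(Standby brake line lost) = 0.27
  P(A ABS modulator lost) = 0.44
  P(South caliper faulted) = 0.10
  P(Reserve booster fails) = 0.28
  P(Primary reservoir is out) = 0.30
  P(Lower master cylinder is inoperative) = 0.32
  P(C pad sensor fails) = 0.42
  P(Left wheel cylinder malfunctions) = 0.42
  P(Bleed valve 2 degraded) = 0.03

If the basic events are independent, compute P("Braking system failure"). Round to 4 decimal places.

0.0008

P(Front circuit unavailable) [AND] = 0.35 × 0.24 × 0.27 × 0.44 = 0.009979
P(Parking branch unavailable) [AND] = 0.009979 × 0.10 × 0.28 = 0.000279
P(Booster path lost) [AND] = 0.42 × 0.42 × 0.03 = 0.005292
P(ABS chain lost) [AND] = 0.30 × 0.32 × 0.005292 = 0.000508
P(Braking system failure) [OR] = 1 − (1−0.000279) × (1−0.000508) = 0.000787
Rounded to 4 decimal places: P(Braking system failure) ≈ 0.0008.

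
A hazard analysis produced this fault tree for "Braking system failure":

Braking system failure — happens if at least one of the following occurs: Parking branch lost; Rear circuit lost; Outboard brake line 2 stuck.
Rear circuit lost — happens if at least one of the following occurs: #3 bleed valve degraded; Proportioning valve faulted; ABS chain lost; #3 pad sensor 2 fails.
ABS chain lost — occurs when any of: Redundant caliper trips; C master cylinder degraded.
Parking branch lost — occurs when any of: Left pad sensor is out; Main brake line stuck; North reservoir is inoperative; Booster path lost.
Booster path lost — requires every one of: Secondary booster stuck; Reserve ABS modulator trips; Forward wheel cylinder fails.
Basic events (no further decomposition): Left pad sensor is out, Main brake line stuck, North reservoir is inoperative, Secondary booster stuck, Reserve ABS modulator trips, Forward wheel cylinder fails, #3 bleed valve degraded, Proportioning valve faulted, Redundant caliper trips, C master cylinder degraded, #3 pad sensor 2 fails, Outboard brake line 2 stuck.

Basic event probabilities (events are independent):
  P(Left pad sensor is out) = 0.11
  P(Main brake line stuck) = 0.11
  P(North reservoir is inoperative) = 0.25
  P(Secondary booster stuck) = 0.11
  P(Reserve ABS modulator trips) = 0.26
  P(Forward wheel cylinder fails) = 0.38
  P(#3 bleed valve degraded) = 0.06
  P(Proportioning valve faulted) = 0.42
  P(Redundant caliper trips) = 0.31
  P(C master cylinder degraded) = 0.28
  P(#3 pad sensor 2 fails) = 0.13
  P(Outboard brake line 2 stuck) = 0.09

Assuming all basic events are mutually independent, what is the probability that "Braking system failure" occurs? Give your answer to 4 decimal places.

P(Booster path lost) [AND] = 0.11 × 0.26 × 0.38 = 0.010868
P(Parking branch lost) [OR] = 1 − (1−0.11) × (1−0.11) × (1−0.25) × (1−0.010868) = 0.412381
P(ABS chain lost) [OR] = 1 − (1−0.31) × (1−0.28) = 0.503200
P(Rear circuit lost) [OR] = 1 − (1−0.06) × (1−0.42) × (1−0.503200) × (1−0.13) = 0.764356
P(Braking system failure) [OR] = 1 − (1−0.412381) × (1−0.764356) × (1−0.09) = 0.873993
Rounded to 4 decimal places: P(Braking system failure) ≈ 0.8740.

0.8740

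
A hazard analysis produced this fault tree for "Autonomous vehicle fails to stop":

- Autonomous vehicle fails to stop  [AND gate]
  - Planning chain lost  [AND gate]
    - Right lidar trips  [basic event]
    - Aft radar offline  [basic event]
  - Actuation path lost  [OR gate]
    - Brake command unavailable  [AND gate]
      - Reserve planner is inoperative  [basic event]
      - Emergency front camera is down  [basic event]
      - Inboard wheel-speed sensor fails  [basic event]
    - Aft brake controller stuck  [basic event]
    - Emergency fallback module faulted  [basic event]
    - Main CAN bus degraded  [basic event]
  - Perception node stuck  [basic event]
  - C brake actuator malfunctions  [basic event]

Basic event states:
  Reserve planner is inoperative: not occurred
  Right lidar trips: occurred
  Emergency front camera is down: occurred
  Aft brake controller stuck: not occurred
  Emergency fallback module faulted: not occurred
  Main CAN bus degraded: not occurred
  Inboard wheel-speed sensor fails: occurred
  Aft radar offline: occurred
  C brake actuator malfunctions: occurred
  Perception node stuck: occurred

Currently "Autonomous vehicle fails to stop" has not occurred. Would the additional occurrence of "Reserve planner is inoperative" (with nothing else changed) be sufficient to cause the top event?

Yes

Counterfactual: set "Reserve planner is inoperative" to occurred.
Planning chain lost [AND]: Right lidar trips=occurs, Aft radar offline=occurs → all inputs occur → occurs.
Brake command unavailable [AND]: Reserve planner is inoperative=occurs, Emergency front camera is down=occurs, Inboard wheel-speed sensor fails=occurs → all inputs occur → occurs.
Actuation path lost [OR]: Brake command unavailable=occurs, Aft brake controller stuck=not, Emergency fallback module faulted=not, Main CAN bus degraded=not → at least one input occurs → occurs.
Autonomous vehicle fails to stop [AND]: Planning chain lost=occurs, Actuation path lost=occurs, Perception node stuck=occurs, C brake actuator malfunctions=occurs → all inputs occur → occurs.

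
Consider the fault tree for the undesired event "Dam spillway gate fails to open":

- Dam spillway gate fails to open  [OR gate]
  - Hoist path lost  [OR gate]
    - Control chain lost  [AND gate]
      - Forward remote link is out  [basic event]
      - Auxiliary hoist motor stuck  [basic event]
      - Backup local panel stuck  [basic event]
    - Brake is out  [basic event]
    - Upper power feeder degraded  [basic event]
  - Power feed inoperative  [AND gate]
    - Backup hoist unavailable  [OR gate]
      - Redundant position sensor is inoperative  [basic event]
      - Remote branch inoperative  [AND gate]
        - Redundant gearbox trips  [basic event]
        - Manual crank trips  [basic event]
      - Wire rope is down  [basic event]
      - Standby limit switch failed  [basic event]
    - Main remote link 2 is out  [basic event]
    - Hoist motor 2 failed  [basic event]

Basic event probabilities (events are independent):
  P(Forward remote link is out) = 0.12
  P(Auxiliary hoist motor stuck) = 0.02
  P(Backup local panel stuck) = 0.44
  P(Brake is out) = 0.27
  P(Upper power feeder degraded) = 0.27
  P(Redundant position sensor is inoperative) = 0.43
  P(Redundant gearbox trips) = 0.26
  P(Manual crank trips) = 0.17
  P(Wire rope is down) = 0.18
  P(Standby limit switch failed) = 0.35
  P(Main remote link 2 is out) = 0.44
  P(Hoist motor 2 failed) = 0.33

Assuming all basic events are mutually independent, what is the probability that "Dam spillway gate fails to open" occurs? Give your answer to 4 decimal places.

P(Control chain lost) [AND] = 0.12 × 0.02 × 0.44 = 0.001056
P(Hoist path lost) [OR] = 1 − (1−0.001056) × (1−0.27) × (1−0.27) = 0.467663
P(Remote branch inoperative) [AND] = 0.26 × 0.17 = 0.044200
P(Backup hoist unavailable) [OR] = 1 − (1−0.43) × (1−0.044200) × (1−0.18) × (1−0.35) = 0.709618
P(Power feed inoperative) [AND] = 0.709618 × 0.44 × 0.33 = 0.103037
P(Dam spillway gate fails to open) [OR] = 1 − (1−0.467663) × (1−0.103037) = 0.522513
Rounded to 4 decimal places: P(Dam spillway gate fails to open) ≈ 0.5225.

0.5225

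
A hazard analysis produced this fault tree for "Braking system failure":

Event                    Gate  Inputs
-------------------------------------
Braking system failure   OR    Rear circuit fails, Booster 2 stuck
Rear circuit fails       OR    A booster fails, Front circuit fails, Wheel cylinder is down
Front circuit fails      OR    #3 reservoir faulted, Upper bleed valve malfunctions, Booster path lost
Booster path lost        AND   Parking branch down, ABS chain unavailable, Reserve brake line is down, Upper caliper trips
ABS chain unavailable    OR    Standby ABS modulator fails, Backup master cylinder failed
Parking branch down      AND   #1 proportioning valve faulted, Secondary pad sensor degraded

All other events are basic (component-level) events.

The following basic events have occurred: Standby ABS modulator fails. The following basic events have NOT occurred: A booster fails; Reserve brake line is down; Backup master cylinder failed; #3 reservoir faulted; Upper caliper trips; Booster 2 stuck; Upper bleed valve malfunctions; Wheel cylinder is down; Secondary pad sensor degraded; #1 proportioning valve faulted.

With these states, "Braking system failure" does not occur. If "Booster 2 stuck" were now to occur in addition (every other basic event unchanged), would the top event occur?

Yes

Counterfactual: set "Booster 2 stuck" to occurred.
Parking branch down [AND]: #1 proportioning valve faulted=not, Secondary pad sensor degraded=not → not all inputs occur → does not occur.
ABS chain unavailable [OR]: Standby ABS modulator fails=occurs, Backup master cylinder failed=not → at least one input occurs → occurs.
Booster path lost [AND]: Parking branch down=not, ABS chain unavailable=occurs, Reserve brake line is down=not, Upper caliper trips=not → not all inputs occur → does not occur.
Front circuit fails [OR]: #3 reservoir faulted=not, Upper bleed valve malfunctions=not, Booster path lost=not → no input occurs → does not occur.
Rear circuit fails [OR]: A booster fails=not, Front circuit fails=not, Wheel cylinder is down=not → no input occurs → does not occur.
Braking system failure [OR]: Rear circuit fails=not, Booster 2 stuck=occurs → at least one input occurs → occurs.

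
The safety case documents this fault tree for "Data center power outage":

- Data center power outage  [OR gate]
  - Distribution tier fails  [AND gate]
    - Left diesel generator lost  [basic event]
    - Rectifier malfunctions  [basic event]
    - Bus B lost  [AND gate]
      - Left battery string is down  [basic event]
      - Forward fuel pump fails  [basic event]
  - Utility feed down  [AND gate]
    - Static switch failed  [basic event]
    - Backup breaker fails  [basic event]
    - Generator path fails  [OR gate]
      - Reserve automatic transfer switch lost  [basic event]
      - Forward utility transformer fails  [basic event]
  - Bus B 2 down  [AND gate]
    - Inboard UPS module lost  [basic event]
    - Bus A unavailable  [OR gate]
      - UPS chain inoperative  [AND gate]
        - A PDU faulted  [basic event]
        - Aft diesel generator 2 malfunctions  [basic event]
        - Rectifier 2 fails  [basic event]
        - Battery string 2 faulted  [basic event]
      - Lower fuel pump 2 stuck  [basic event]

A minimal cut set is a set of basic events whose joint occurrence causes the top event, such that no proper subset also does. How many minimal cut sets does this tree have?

Bus B lost [AND]: one cut set from each child combined → 1 × 1 = 1 cut set(s).
Distribution tier fails [AND]: one cut set from each child combined → 1 × 1 × 1 = 1 cut set(s).
Generator path fails [OR]: union of children's cut sets → 2 cut set(s).
Utility feed down [AND]: one cut set from each child combined → 1 × 1 × 2 = 2 cut set(s).
UPS chain inoperative [AND]: one cut set from each child combined → 1 × 1 × 1 × 1 = 1 cut set(s).
Bus A unavailable [OR]: union of children's cut sets → 2 cut set(s).
Bus B 2 down [AND]: one cut set from each child combined → 1 × 2 = 2 cut set(s).
Data center power outage [OR]: union of children's cut sets → 5 cut set(s).
Minimal cut sets: {Forward fuel pump fails, Left battery string is down, Left diesel generator lost, Rectifier malfunctions}; {Backup breaker fails, Reserve automatic transfer switch lost, Static switch failed}; {Backup breaker fails, Forward utility transformer fails, Static switch failed}; {A PDU faulted, Aft diesel generator 2 malfunctions, Battery string 2 faulted, Inboard UPS module lost, Rectifier 2 fails}; {Inboard UPS module lost, Lower fuel pump 2 stuck}.

5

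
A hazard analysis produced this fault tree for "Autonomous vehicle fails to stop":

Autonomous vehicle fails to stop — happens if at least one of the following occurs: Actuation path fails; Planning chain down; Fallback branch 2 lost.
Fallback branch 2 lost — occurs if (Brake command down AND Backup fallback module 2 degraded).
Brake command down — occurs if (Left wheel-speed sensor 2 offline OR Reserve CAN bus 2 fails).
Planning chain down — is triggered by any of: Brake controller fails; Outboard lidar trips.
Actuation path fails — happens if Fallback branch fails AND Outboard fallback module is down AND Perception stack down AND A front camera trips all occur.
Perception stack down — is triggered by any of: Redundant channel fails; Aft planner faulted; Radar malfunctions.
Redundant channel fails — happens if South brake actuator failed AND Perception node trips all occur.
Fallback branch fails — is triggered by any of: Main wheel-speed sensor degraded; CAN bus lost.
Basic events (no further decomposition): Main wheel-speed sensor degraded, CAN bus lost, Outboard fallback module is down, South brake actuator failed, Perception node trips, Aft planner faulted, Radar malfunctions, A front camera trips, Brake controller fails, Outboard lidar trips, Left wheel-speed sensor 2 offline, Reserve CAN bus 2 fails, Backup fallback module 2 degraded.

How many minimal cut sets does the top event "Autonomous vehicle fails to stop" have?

Fallback branch fails [OR]: union of children's cut sets → 2 cut set(s).
Redundant channel fails [AND]: one cut set from each child combined → 1 × 1 = 1 cut set(s).
Perception stack down [OR]: union of children's cut sets → 3 cut set(s).
Actuation path fails [AND]: one cut set from each child combined → 2 × 1 × 3 × 1 = 6 cut set(s).
Planning chain down [OR]: union of children's cut sets → 2 cut set(s).
Brake command down [OR]: union of children's cut sets → 2 cut set(s).
Fallback branch 2 lost [AND]: one cut set from each child combined → 2 × 1 = 2 cut set(s).
Autonomous vehicle fails to stop [OR]: union of children's cut sets → 10 cut set(s).
Minimal cut sets: {A front camera trips, Main wheel-speed sensor degraded, Outboard fallback module is down, Perception node trips, South brake actuator failed}; {A front camera trips, Aft planner faulted, Main wheel-speed sensor degraded, Outboard fallback module is down}; {A front camera trips, Main wheel-speed sensor degraded, Outboard fallback module is down, Radar malfunctions}; {A front camera trips, CAN bus lost, Outboard fallback module is down, Perception node trips, South brake actuator failed}; {A front camera trips, Aft planner faulted, CAN bus lost, Outboard fallback module is down}; {A front camera trips, CAN bus lost, Outboard fallback module is down, Radar malfunctions}; {Brake controller fails}; {Outboard lidar trips}; {Backup fallback module 2 degraded, Left wheel-speed sensor 2 offline}; {Backup fallback module 2 degraded, Reserve CAN bus 2 fails}.

10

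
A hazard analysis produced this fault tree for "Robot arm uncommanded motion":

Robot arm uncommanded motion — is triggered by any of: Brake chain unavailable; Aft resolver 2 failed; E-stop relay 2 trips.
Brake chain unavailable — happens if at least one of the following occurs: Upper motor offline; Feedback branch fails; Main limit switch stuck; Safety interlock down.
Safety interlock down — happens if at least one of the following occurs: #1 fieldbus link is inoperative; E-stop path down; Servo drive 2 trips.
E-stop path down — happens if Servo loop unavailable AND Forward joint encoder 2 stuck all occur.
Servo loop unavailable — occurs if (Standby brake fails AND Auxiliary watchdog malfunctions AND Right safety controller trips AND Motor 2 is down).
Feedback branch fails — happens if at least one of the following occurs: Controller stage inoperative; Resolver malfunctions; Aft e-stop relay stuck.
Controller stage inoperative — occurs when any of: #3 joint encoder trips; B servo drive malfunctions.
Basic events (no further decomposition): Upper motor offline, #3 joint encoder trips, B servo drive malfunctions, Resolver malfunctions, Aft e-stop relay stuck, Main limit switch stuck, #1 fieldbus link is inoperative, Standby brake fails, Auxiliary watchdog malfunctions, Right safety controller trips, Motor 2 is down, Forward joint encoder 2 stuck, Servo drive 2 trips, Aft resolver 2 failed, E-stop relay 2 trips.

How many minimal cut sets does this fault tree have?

Controller stage inoperative [OR]: union of children's cut sets → 2 cut set(s).
Feedback branch fails [OR]: union of children's cut sets → 4 cut set(s).
Servo loop unavailable [AND]: one cut set from each child combined → 1 × 1 × 1 × 1 = 1 cut set(s).
E-stop path down [AND]: one cut set from each child combined → 1 × 1 = 1 cut set(s).
Safety interlock down [OR]: union of children's cut sets → 3 cut set(s).
Brake chain unavailable [OR]: union of children's cut sets → 9 cut set(s).
Robot arm uncommanded motion [OR]: union of children's cut sets → 11 cut set(s).

11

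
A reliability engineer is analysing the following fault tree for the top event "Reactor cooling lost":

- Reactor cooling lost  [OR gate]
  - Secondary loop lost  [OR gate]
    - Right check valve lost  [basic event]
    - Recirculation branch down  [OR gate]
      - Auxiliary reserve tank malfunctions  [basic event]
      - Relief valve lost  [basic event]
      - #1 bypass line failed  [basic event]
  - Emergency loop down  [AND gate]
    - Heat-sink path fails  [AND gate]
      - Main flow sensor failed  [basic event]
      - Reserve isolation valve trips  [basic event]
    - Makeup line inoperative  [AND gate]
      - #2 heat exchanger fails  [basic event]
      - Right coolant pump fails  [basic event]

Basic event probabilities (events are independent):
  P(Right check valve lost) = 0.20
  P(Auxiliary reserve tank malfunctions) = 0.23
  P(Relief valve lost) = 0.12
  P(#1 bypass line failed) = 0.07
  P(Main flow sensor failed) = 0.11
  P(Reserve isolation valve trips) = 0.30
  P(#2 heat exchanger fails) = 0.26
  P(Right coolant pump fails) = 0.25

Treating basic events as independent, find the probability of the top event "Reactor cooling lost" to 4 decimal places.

0.4969

P(Recirculation branch down) [OR] = 1 − (1−0.23) × (1−0.12) × (1−0.07) = 0.369832
P(Secondary loop lost) [OR] = 1 − (1−0.20) × (1−0.369832) = 0.495866
P(Heat-sink path fails) [AND] = 0.11 × 0.30 = 0.033000
P(Makeup line inoperative) [AND] = 0.26 × 0.25 = 0.065000
P(Emergency loop down) [AND] = 0.033000 × 0.065000 = 0.002145
P(Reactor cooling lost) [OR] = 1 − (1−0.495866) × (1−0.002145) = 0.496947
Rounded to 4 decimal places: P(Reactor cooling lost) ≈ 0.4969.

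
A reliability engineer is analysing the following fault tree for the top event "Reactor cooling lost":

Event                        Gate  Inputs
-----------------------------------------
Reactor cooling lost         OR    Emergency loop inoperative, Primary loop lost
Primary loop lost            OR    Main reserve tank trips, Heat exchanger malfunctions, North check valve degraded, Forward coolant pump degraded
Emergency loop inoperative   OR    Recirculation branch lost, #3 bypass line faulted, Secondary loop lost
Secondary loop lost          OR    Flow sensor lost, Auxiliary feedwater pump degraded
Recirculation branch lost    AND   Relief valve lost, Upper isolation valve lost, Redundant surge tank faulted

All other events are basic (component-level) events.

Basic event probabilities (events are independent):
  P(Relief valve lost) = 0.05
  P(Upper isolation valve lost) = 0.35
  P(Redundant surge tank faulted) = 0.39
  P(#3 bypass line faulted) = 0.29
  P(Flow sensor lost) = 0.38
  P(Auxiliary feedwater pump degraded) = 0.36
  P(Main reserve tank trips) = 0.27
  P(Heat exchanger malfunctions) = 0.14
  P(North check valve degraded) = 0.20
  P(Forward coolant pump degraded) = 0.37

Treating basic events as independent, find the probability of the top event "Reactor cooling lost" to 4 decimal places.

P(Recirculation branch lost) [AND] = 0.05 × 0.35 × 0.39 = 0.006825
P(Secondary loop lost) [OR] = 1 − (1−0.38) × (1−0.36) = 0.603200
P(Emergency loop inoperative) [OR] = 1 − (1−0.006825) × (1−0.29) × (1−0.603200) = 0.720195
P(Primary loop lost) [OR] = 1 − (1−0.27) × (1−0.14) × (1−0.20) × (1−0.37) = 0.683589
P(Reactor cooling lost) [OR] = 1 − (1−0.720195) × (1−0.683589) = 0.911467
Rounded to 4 decimal places: P(Reactor cooling lost) ≈ 0.9115.

0.9115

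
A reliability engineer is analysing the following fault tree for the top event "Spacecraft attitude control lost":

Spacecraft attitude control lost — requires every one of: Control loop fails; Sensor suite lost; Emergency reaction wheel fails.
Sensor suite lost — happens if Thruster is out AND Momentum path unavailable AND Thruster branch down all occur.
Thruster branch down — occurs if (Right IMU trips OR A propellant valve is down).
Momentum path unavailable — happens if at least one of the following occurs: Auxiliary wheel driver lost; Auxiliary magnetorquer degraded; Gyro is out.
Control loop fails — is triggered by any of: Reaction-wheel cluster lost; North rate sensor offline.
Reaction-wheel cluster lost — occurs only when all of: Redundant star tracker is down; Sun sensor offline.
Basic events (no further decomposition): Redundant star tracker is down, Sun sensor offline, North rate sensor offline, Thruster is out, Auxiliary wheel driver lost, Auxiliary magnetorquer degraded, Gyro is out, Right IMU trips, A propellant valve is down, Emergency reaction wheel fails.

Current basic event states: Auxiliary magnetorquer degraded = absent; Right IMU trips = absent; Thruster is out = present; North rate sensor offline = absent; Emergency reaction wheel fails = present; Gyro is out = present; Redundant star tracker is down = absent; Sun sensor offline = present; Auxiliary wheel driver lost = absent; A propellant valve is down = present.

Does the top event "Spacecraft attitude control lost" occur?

No

Reaction-wheel cluster lost [AND]: Redundant star tracker is down=not, Sun sensor offline=occurs → not all inputs occur → does not occur.
Control loop fails [OR]: Reaction-wheel cluster lost=not, North rate sensor offline=not → no input occurs → does not occur.
Momentum path unavailable [OR]: Auxiliary wheel driver lost=not, Auxiliary magnetorquer degraded=not, Gyro is out=occurs → at least one input occurs → occurs.
Thruster branch down [OR]: Right IMU trips=not, A propellant valve is down=occurs → at least one input occurs → occurs.
Sensor suite lost [AND]: Thruster is out=occurs, Momentum path unavailable=occurs, Thruster branch down=occurs → all inputs occur → occurs.
Spacecraft attitude control lost [AND]: Control loop fails=not, Sensor suite lost=occurs, Emergency reaction wheel fails=occurs → not all inputs occur → does not occur.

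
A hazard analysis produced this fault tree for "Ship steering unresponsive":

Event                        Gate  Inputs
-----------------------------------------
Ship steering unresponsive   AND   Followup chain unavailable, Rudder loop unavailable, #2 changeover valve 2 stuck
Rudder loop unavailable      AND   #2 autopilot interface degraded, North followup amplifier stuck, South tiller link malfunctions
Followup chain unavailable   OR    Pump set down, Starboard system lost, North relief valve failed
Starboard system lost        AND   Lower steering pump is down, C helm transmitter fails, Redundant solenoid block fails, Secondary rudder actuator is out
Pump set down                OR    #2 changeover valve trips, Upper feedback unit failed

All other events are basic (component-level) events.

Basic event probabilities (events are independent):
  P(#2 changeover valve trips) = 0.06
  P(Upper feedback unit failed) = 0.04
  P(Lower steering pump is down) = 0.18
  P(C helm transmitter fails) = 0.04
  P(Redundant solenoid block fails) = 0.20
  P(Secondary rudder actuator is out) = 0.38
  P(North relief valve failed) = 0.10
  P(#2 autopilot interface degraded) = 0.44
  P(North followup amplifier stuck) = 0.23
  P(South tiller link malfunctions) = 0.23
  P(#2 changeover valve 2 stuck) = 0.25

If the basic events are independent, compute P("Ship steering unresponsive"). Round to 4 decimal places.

P(Pump set down) [OR] = 1 − (1−0.06) × (1−0.04) = 0.097600
P(Starboard system lost) [AND] = 0.18 × 0.04 × 0.20 × 0.38 = 0.000547
P(Followup chain unavailable) [OR] = 1 − (1−0.097600) × (1−0.000547) × (1−0.10) = 0.188284
P(Rudder loop unavailable) [AND] = 0.44 × 0.23 × 0.23 = 0.023276
P(Ship steering unresponsive) [AND] = 0.188284 × 0.023276 × 0.25 = 0.001096
Rounded to 4 decimal places: P(Ship steering unresponsive) ≈ 0.0011.

0.0011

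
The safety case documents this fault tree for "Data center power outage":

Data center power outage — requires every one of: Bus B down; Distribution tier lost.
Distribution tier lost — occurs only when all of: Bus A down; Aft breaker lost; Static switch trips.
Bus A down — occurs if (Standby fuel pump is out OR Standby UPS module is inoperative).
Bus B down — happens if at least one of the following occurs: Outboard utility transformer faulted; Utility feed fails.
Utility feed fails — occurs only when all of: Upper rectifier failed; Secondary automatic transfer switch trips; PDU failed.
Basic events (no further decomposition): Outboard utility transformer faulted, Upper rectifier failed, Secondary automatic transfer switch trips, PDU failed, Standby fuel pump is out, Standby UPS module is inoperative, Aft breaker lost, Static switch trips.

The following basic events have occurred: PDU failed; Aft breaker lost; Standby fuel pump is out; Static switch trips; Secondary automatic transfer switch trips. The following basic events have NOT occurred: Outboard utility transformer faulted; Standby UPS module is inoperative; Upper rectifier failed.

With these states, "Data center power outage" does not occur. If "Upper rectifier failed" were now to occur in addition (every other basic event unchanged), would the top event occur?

Counterfactual: set "Upper rectifier failed" to occurred.
Utility feed fails [AND]: Upper rectifier failed=occurs, Secondary automatic transfer switch trips=occurs, PDU failed=occurs → all inputs occur → occurs.
Bus B down [OR]: Outboard utility transformer faulted=not, Utility feed fails=occurs → at least one input occurs → occurs.
Bus A down [OR]: Standby fuel pump is out=occurs, Standby UPS module is inoperative=not → at least one input occurs → occurs.
Distribution tier lost [AND]: Bus A down=occurs, Aft breaker lost=occurs, Static switch trips=occurs → all inputs occur → occurs.
Data center power outage [AND]: Bus B down=occurs, Distribution tier lost=occurs → all inputs occur → occurs.

Yes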